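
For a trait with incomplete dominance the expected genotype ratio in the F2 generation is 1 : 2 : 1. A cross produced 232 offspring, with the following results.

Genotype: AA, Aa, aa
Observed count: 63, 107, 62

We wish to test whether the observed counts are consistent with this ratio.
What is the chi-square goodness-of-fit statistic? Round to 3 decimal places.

1.405

Ratio total = 4. Expected counts: 232×1/4 = 58, 232×2/4 = 116, 232×1/4 = 58.
cat         O        E   (O−E)²/E
AA         63       58     0.4310
Aa        107      116     0.6983
aa         62       58     0.2759
Sum = 1.405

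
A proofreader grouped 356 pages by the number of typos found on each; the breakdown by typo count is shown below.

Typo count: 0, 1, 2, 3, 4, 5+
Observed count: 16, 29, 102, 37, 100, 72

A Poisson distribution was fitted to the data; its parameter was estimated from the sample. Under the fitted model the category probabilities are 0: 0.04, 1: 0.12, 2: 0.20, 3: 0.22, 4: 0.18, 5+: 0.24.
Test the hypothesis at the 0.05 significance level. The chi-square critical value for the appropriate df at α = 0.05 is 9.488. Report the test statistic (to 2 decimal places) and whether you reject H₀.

Expected counts E_i = n·p_i: 356×0.04 = 14.24, 356×0.12 = 42.72, 356×0.20 = 71.2, 356×0.22 = 78.32, 356×0.18 = 64.08, 356×0.24 = 85.44.
0: (16 − 14.24)²/14.24 = 3.0976/14.24 = 0.218
1: (29 − 42.72)²/42.72 = 188.2384/42.72 = 4.406
2: (102 − 71.2)²/71.2 = 948.64/71.2 = 13.324
3: (37 − 78.32)²/78.32 = 1707.3424/78.32 = 21.800
4: (100 − 64.08)²/64.08 = 1290.2464/64.08 = 20.135
5+: (72 − 85.44)²/85.44 = 180.6336/85.44 = 2.114
Sum = 62.00
df = 4. Since 62.00 > 9.488, we reject H₀.

62.00; reject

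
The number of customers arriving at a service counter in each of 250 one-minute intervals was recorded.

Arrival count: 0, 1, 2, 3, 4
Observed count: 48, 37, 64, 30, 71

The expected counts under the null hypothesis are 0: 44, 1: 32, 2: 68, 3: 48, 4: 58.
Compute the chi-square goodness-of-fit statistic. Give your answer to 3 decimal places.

cat         O        E   (O−E)²/E
0          48       44     0.3636
1          37       32     0.7813
2          64       68     0.2353
3          30       48     6.7500
4          71       58     2.9138
Sum = 11.044

11.044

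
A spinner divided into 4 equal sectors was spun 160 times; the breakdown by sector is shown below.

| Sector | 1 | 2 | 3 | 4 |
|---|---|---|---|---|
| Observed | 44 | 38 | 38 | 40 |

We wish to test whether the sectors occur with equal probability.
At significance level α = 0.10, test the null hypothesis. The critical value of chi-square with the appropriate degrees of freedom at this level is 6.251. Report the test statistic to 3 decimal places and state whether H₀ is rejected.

0.600; do not reject

Under H₀ each category has probability 1/4, so each expected count is 160/4 = 40.
cat         O        E   (O−E)²/E
1          44       40     0.4000
2          38       40     0.1000
3          38       40     0.1000
4          40       40     0.0000
Sum = 0.600
df = 3. Since 0.600 < 6.251, we do not reject H₀.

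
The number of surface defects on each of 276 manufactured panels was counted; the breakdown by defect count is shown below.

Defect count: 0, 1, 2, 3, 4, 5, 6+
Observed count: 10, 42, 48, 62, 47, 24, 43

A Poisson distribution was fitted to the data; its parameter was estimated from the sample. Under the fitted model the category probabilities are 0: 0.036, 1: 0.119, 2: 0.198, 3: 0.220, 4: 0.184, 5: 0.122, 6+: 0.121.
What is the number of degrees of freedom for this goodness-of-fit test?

5

There are k = 7 categories and 1 parameter estimated from the data, so df = 7 − 1 − 1 = 5.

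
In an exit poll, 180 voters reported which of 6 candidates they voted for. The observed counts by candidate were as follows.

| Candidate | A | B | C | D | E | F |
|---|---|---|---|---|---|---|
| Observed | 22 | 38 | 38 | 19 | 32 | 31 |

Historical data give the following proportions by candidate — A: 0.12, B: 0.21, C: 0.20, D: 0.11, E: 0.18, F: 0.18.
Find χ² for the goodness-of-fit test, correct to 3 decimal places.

Expected counts E_i = n·p_i: 180×0.12 = 21.6, 180×0.21 = 37.8, 180×0.20 = 36, 180×0.11 = 19.8, 180×0.18 = 32.4, 180×0.18 = 32.4.
A: (22 − 21.6)²/21.6 = 0.16/21.6 = 0.0074
B: (38 − 37.8)²/37.8 = 0.04/37.8 = 0.0011
C: (38 − 36)²/36 = 4/36 = 0.1111
D: (19 − 19.8)²/19.8 = 0.64/19.8 = 0.0323
E: (32 − 32.4)²/32.4 = 0.16/32.4 = 0.0049
F: (31 − 32.4)²/32.4 = 1.96/32.4 = 0.0605
Sum = 0.217

0.217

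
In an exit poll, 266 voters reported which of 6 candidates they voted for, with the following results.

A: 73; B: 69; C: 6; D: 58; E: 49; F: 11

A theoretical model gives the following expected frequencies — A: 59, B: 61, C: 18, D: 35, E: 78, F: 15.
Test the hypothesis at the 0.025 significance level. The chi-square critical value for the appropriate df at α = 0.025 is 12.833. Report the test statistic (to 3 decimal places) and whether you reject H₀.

cat         O        E   (O−E)²/E
A          73       59     3.3220
B          69       61     1.0492
C           6       18     8.0000
D          58       35    15.1143
E          49       78    10.7821
F          11       15     1.0667
Sum = 39.334
df = 5. Since 39.334 > 12.833, we reject H₀.

39.334; reject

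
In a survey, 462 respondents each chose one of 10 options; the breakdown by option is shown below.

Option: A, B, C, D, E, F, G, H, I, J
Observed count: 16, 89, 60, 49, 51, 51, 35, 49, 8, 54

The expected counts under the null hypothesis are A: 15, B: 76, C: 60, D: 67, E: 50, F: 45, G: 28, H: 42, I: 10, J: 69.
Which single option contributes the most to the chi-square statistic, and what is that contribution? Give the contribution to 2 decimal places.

χ² = (16−15)²/15 + (89−76)²/76 + (60−60)²/60 + (49−67)²/67 + (51−50)²/50 + (51−45)²/45 + (35−28)²/28 + (49−42)²/42 + (8−10)²/10 + (54−69)²/69
   = 0.067 + 2.224 + 0.000 + 4.836 + 0.020 + 0.800 + 1.750 + 1.167 + 0.400 + 3.261
The largest term is for D: 4.84.

D, 4.84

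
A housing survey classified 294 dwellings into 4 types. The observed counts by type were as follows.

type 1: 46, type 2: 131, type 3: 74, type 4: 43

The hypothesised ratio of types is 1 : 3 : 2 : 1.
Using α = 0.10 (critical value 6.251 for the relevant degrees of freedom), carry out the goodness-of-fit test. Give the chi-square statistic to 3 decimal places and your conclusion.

1.794; do not reject

Ratio total = 7. Expected counts: 294×1/7 = 42, 294×3/7 = 126, 294×2/7 = 84, 294×1/7 = 42.
cat         O        E   (O−E)²/E
type 1     46       42     0.3810
type 2    131      126     0.1984
type 3     74       84     1.1905
type 4     43       42     0.0238
Sum = 1.794
df = 3. Since 1.794 < 6.251, we do not reject H₀.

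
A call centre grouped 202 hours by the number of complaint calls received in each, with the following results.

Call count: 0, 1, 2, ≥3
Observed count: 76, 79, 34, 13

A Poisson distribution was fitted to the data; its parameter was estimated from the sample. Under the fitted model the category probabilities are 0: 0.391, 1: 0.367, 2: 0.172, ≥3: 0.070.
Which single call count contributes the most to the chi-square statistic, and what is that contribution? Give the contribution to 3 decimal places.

1, 0.319

Expected counts E_i = n·p_i: 202×0.391 = 78.982, 202×0.367 = 74.134, 202×0.172 = 34.744, 202×0.070 = 14.14.
χ² = (76−78.982)²/78.982 + (79−74.134)²/74.134 + (34−34.744)²/34.744 + (13−14.14)²/14.14
   = 0.1126 + 0.3194 + 0.0159 + 0.0919
The largest term is for 1: 0.319.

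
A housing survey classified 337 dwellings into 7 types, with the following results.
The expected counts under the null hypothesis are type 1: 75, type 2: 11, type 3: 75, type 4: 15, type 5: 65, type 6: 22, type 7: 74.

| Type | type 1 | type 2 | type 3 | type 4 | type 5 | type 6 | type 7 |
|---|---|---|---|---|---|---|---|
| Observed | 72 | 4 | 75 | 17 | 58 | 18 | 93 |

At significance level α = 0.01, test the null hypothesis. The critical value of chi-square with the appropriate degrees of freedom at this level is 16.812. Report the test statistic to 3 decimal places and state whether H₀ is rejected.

type 1: (72 − 75)²/75 = 9/75 = 0.1200
type 2: (4 − 11)²/11 = 49/11 = 4.4545
type 3: (75 − 75)²/75 = 0/75 = 0.0000
type 4: (17 − 15)²/15 = 4/15 = 0.2667
type 5: (58 − 65)²/65 = 49/65 = 0.7538
type 6: (18 − 22)²/22 = 16/22 = 0.7273
type 7: (93 − 74)²/74 = 361/74 = 4.8784
Sum = 11.201
df = 6. Since 11.201 < 16.812, we do not reject H₀.

11.201; do not reject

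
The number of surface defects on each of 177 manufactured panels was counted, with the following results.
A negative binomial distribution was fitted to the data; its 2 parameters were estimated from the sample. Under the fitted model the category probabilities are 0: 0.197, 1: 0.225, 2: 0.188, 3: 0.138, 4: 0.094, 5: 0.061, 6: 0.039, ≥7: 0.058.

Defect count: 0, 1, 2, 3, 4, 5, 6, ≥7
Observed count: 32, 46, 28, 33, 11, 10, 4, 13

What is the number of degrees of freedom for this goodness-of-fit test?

5

There are k = 8 categories and 2 parameters estimated from the data, so df = 8 − 1 − 2 = 5.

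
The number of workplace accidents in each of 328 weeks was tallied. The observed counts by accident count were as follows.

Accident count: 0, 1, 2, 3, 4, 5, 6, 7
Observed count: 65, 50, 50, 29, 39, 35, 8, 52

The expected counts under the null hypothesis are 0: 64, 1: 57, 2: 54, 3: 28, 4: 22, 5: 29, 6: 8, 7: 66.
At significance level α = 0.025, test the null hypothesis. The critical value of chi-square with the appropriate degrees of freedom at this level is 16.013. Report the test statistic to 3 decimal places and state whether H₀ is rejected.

χ² = (65−64)²/64 + (50−57)²/57 + (50−54)²/54 + (29−28)²/28 + (39−22)²/22 + (35−29)²/29 + (8−8)²/8 + (52−66)²/66
   = 0.0156 + 0.8596 + 0.2963 + 0.0357 + 13.1364 + 1.2414 + 0.0000 + 2.9697
Sum = 18.555
df = 7. Since 18.555 > 16.013, we reject H₀.

18.555; reject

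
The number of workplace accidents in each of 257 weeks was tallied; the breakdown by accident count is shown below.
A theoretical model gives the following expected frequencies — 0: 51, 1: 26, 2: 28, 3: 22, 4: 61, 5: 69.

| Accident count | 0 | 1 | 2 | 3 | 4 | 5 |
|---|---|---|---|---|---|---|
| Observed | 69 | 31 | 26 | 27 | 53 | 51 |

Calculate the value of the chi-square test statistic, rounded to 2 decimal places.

cat         O        E   (O−E)²/E
0          69       51      6.353
1          31       26      0.962
2          26       28      0.143
3          27       22      1.136
4          53       61      1.049
5          51       69      4.696
Sum = 14.34

14.34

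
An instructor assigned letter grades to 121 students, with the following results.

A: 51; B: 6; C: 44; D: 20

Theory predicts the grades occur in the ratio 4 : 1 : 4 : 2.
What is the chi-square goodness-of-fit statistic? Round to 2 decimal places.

Ratio total = 11. Expected counts: 121×4/11 = 44, 121×1/11 = 11, 121×4/11 = 44, 121×2/11 = 22.
cat         O        E   (O−E)²/E
A          51       44      1.114
B           6       11      2.273
C          44       44      0.000
D          20       22      0.182
Sum = 3.57

3.57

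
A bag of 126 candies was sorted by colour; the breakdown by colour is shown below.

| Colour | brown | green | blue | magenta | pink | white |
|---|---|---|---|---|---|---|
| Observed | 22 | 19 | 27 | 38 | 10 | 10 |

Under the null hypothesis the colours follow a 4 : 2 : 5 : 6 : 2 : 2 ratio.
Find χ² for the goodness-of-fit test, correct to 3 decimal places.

Ratio total = 21. Expected counts: 126×4/21 = 24, 126×2/21 = 12, 126×5/21 = 30, 126×6/21 = 36, 126×2/21 = 12, 126×2/21 = 12.
cat          O        E   (O−E)²/E
brown       22       24     0.1667
green       19       12     4.0833
blue        27       30     0.3000
magenta     38       36     0.1111
pink        10       12     0.3333
white       10       12     0.3333
Sum = 5.328

5.328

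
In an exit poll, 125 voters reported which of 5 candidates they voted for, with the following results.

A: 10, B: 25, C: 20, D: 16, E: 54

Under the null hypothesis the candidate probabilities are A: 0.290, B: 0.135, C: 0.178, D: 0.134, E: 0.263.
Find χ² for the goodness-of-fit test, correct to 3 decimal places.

Expected counts E_i = n·p_i: 125×0.290 = 36.25, 125×0.135 = 16.875, 125×0.178 = 22.25, 125×0.134 = 16.75, 125×0.263 = 32.875.
cat         O        E   (O−E)²/E
A          10    36.25    19.0086
B          25   16.875     3.9120
C          20    22.25     0.2275
D          16    16.75     0.0336
E          54   32.875    13.5746
Sum = 36.756

36.756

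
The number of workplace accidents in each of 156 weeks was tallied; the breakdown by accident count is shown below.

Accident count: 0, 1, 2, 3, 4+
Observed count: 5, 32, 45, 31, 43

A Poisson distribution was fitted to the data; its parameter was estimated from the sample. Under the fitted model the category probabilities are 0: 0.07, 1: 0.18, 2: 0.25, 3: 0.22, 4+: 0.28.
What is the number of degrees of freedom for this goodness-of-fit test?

3

There are k = 5 categories and 1 parameter estimated from the data, so df = 5 − 1 − 1 = 3.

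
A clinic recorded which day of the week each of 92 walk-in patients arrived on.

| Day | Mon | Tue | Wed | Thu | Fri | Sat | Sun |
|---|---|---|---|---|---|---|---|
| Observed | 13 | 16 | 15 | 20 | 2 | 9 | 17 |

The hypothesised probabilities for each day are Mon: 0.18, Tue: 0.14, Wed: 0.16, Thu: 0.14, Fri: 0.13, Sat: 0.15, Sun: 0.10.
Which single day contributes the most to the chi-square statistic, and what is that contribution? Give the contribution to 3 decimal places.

Expected counts E_i = n·p_i: 92×0.18 = 16.56, 92×0.14 = 12.88, 92×0.16 = 14.72, 92×0.14 = 12.88, 92×0.13 = 11.96, 92×0.15 = 13.8, 92×0.10 = 9.2.
cat         O        E   (O−E)²/E
Mon        13    16.56     0.7653
Tue        16    12.88     0.7558
Wed        15    14.72     0.0053
Thu        20    12.88     3.9359
Fri         2    11.96     8.2944
Sat         9     13.8     1.6696
Sun        17      9.2     6.6130
The largest term is for Fri: 8.294.

Fri, 8.294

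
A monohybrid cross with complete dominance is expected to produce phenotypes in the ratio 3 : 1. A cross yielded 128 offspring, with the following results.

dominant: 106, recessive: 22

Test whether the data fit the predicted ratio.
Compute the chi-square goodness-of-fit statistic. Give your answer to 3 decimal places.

Ratio total = 4. Expected counts: 128×3/4 = 96, 128×1/4 = 32.
χ² = (106−96)²/96 + (22−32)²/32
   = 1.0417 + 3.1250
Sum = 4.167

4.167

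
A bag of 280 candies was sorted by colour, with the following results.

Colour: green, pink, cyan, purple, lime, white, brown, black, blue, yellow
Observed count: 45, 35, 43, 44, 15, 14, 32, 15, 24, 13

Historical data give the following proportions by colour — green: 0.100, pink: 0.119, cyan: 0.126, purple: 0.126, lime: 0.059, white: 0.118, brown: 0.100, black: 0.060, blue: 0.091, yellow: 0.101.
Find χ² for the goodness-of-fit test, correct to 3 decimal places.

Expected counts E_i = n·p_i: 280×0.100 = 28, 280×0.119 = 33.32, 280×0.126 = 35.28, 280×0.126 = 35.28, 280×0.059 = 16.52, 280×0.118 = 33.04, 280×0.100 = 28, 280×0.060 = 16.8, 280×0.091 = 25.48, 280×0.101 = 28.28.
χ² = (45−28)²/28 + (35−33.32)²/33.32 + (43−35.28)²/35.28 + (44−35.28)²/35.28 + (15−16.52)²/16.52 + (14−33.04)²/33.04 + (32−28)²/28 + (15−16.8)²/16.8 + (24−25.48)²/25.48 + (13−28.28)²/28.28
   = 10.3214 + 0.0847 + 1.6893 + 2.1553 + 0.1399 + 10.9722 + 0.5714 + 0.1929 + 0.0860 + 8.2560
Sum = 34.469

34.469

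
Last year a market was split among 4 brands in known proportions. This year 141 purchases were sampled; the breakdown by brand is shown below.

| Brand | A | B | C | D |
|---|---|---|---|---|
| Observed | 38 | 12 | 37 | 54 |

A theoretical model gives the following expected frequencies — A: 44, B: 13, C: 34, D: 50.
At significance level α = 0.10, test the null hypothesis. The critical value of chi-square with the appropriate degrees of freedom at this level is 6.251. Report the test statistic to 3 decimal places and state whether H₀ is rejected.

1.480; do not reject

χ² = (38−44)²/44 + (12−13)²/13 + (37−34)²/34 + (54−50)²/50
   = 0.8182 + 0.0769 + 0.2647 + 0.3200
Sum = 1.480
df = 3. Since 1.480 < 6.251, we do not reject H₀.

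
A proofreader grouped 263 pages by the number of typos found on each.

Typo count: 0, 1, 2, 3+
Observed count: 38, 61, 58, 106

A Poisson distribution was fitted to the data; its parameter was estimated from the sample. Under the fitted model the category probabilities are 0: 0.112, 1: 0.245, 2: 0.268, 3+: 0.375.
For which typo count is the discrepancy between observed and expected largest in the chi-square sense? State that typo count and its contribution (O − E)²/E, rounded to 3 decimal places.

Expected counts E_i = n·p_i: 263×0.112 = 29.456, 263×0.245 = 64.435, 263×0.268 = 70.484, 263×0.375 = 98.625.
χ² = (38−29.456)²/29.456 + (61−64.435)²/64.435 + (58−70.484)²/70.484 + (106−98.625)²/98.625
   = 2.4783 + 0.1831 + 2.2111 + 0.5515
The largest term is for 0: 2.478.

0, 2.478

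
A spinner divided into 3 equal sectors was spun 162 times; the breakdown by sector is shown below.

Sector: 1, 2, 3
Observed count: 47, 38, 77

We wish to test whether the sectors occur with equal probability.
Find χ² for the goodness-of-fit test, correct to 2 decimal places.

Expected count for each of the 3 categories: 162/3 = 54.
cat         O        E   (O−E)²/E
1          47       54      0.907
2          38       54      4.741
3          77       54      9.796
Sum = 15.44

15.44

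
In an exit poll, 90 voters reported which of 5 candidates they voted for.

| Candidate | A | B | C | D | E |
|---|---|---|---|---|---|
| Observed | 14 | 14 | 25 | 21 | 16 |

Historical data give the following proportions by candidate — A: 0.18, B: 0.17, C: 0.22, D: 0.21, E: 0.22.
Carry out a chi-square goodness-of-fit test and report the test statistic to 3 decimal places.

Expected counts E_i = n·p_i: 90×0.18 = 16.2, 90×0.17 = 15.3, 90×0.22 = 19.8, 90×0.21 = 18.9, 90×0.22 = 19.8.
cat         O        E   (O−E)²/E
A          14     16.2     0.2988
B          14     15.3     0.1105
C          25     19.8     1.3657
D          21     18.9     0.2333
E          16     19.8     0.7293
Sum = 2.738

2.738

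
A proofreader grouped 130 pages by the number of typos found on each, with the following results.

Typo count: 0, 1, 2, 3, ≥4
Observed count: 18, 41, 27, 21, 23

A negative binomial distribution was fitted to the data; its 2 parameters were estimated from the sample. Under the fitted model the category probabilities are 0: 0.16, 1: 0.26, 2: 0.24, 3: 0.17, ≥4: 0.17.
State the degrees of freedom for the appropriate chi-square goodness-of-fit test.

2

There are k = 5 categories and 2 parameters estimated from the data, so df = 5 − 1 − 2 = 2.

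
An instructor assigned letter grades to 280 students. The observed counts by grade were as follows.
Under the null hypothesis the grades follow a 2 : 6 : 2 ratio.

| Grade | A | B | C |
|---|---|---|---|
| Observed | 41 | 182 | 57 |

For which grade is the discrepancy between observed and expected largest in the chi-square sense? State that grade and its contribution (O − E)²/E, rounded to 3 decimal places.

A, 4.018

Ratio total = 10. Expected counts: 280×2/10 = 56, 280×6/10 = 168, 280×2/10 = 56.
cat         O        E   (O−E)²/E
A          41       56     4.0179
B         182      168     1.1667
C          57       56     0.0179
The largest term is for A: 4.018.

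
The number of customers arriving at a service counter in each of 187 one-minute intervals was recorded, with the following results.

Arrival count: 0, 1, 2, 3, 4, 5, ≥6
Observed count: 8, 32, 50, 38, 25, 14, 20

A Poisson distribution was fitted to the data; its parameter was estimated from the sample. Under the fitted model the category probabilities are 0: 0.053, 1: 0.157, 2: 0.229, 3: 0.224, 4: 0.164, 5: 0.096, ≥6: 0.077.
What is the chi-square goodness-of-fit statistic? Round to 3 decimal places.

6.266

Expected counts E_i = n·p_i: 187×0.053 = 9.911, 187×0.157 = 29.359, 187×0.229 = 42.823, 187×0.224 = 41.888, 187×0.164 = 30.668, 187×0.096 = 17.952, 187×0.077 = 14.399.
χ² = (8−9.911)²/9.911 + (32−29.359)²/29.359 + (50−42.823)²/42.823 + (38−41.888)²/41.888 + (25−30.668)²/30.668 + (14−17.952)²/17.952 + (20−14.399)²/14.399
   = 0.3685 + 0.2376 + 1.2028 + 0.3609 + 1.0475 + 0.8700 + 2.1787
Sum = 6.266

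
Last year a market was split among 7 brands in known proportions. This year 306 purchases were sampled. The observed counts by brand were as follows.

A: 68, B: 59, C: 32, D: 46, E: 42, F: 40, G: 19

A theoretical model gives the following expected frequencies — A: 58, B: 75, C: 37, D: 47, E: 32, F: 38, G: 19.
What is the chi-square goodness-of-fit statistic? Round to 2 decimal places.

cat         O        E   (O−E)²/E
A          68       58      1.724
B          59       75      3.413
C          32       37      0.676
D          46       47      0.021
E          42       32      3.125
F          40       38      0.105
G          19       19      0.000
Sum = 9.06

9.06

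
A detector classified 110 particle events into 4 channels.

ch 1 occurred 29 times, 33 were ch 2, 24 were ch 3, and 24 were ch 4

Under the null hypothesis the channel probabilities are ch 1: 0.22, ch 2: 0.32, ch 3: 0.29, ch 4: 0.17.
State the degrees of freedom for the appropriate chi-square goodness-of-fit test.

There are k = 4 categories and no parameters were estimated from the data, so df = 4 − 1 = 3.

3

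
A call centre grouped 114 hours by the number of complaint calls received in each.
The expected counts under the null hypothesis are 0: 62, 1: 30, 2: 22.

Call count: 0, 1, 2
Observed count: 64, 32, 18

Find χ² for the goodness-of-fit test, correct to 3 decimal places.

cat         O        E   (O−E)²/E
0          64       62     0.0645
1          32       30     0.1333
2          18       22     0.7273
Sum = 0.925

0.925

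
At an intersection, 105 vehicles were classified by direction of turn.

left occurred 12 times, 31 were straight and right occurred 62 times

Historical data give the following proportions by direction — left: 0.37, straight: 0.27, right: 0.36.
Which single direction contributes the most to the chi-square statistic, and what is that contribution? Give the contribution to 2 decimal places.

Expected counts E_i = n·p_i: 105×0.37 = 38.85, 105×0.27 = 28.35, 105×0.36 = 37.8.
left: (12 − 38.85)²/38.85 = 720.9225/38.85 = 18.557
straight: (31 − 28.35)²/28.35 = 7.0225/28.35 = 0.248
right: (62 − 37.8)²/37.8 = 585.64/37.8 = 15.493
The largest term is for left: 18.56.

left, 18.56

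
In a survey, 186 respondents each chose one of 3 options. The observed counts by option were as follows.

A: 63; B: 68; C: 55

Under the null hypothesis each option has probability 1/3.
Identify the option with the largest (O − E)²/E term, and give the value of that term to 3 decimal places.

C, 0.790

Expected count for each of the 3 categories: 186/3 = 62.
A: (63 − 62)²/62 = 1/62 = 0.0161
B: (68 − 62)²/62 = 36/62 = 0.5806
C: (55 − 62)²/62 = 49/62 = 0.7903
The largest term is for C: 0.790.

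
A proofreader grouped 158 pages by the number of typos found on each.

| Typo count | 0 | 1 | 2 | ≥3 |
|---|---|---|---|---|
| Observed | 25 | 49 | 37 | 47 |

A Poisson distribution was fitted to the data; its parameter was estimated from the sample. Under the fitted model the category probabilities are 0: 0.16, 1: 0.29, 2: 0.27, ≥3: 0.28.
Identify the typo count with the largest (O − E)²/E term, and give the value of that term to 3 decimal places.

Expected counts E_i = n·p_i: 158×0.16 = 25.28, 158×0.29 = 45.82, 158×0.27 = 42.66, 158×0.28 = 44.24.
0: (25 − 25.28)²/25.28 = 0.0784/25.28 = 0.0031
1: (49 − 45.82)²/45.82 = 10.1124/45.82 = 0.2207
2: (37 − 42.66)²/42.66 = 32.0356/42.66 = 0.7510
≥3: (47 − 44.24)²/44.24 = 7.6176/44.24 = 0.1722
The largest term is for 2: 0.751.

2, 0.751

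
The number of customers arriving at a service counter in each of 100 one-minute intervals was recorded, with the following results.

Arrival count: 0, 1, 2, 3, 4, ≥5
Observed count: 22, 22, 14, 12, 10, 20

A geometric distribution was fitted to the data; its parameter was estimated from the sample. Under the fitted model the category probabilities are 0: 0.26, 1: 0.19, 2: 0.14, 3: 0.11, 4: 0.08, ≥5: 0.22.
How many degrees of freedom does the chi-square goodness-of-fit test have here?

There are k = 6 categories and 1 parameter estimated from the data, so df = 6 − 1 − 1 = 4.

4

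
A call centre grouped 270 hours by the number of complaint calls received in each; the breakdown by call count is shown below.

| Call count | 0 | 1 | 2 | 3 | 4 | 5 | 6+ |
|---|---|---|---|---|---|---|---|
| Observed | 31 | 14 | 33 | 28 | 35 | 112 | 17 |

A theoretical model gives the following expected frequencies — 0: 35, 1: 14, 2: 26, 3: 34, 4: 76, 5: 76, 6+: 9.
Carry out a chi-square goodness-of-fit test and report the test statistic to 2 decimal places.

0: (31 − 35)²/35 = 16/35 = 0.457
1: (14 − 14)²/14 = 0/14 = 0.000
2: (33 − 26)²/26 = 49/26 = 1.885
3: (28 − 34)²/34 = 36/34 = 1.059
4: (35 − 76)²/76 = 1681/76 = 22.118
5: (112 − 76)²/76 = 1296/76 = 17.053
6+: (17 − 9)²/9 = 64/9 = 7.111
Sum = 49.68

49.68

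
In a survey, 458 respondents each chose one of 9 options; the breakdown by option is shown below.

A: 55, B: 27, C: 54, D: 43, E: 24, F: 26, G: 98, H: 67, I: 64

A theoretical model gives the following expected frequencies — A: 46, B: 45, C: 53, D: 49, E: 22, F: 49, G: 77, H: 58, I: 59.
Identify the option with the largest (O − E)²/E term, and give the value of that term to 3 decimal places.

F, 10.796

A: (55 − 46)²/46 = 81/46 = 1.7609
B: (27 − 45)²/45 = 324/45 = 7.2000
C: (54 − 53)²/53 = 1/53 = 0.0189
D: (43 − 49)²/49 = 36/49 = 0.7347
E: (24 − 22)²/22 = 4/22 = 0.1818
F: (26 − 49)²/49 = 529/49 = 10.7959
G: (98 − 77)²/77 = 441/77 = 5.7273
H: (67 − 58)²/58 = 81/58 = 1.3966
I: (64 − 59)²/59 = 25/59 = 0.4237
The largest term is for F: 10.796.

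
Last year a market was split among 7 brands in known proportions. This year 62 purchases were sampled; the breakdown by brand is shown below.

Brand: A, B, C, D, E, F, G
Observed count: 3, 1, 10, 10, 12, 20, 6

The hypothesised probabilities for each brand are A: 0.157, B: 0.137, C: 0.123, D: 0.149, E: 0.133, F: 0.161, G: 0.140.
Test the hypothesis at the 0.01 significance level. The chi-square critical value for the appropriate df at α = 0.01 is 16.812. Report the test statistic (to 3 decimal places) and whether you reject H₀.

Expected counts E_i = n·p_i: 62×0.157 = 9.734, 62×0.137 = 8.494, 62×0.123 = 7.626, 62×0.149 = 9.238, 62×0.133 = 8.246, 62×0.161 = 9.982, 62×0.140 = 8.68.
cat         O        E   (O−E)²/E
A           3    9.734     4.6586
B           1    8.494     6.6117
C          10    7.626     0.7390
D          10    9.238     0.0629
E          12    8.246     1.7090
F          20    9.982    10.0541
G           6     8.68     0.8275
Sum = 24.663
df = 6. Since 24.663 > 16.812, we reject H₀.

24.663; reject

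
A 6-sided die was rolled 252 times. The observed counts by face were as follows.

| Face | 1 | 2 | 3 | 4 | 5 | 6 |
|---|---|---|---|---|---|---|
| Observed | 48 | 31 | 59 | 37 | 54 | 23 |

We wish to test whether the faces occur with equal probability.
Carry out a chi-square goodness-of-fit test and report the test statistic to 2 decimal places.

23.24

Expected count for each of the 6 categories: 252/6 = 42.
cat         O        E   (O−E)²/E
1          48       42      0.857
2          31       42      2.881
3          59       42      6.881
4          37       42      0.595
5          54       42      3.429
6          23       42      8.595
Sum = 23.24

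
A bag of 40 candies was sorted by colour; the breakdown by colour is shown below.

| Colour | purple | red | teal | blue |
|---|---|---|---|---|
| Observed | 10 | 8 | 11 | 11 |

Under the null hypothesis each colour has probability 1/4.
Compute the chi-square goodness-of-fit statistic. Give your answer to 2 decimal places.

Under H₀ each category has probability 1/4, so each expected count is 40/4 = 10.
cat         O        E   (O−E)²/E
purple     10       10      0.000
red         8       10      0.400
teal       11       10      0.100
blue       11       10      0.100
Sum = 0.60

0.60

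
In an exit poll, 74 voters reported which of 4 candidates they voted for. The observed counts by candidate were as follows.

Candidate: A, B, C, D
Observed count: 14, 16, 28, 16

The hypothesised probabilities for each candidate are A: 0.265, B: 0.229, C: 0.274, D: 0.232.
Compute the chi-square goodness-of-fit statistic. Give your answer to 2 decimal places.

Expected counts E_i = n·p_i: 74×0.265 = 19.61, 74×0.229 = 16.946, 74×0.274 = 20.276, 74×0.232 = 17.168.
cat         O        E   (O−E)²/E
A          14    19.61      1.605
B          16   16.946      0.053
C          28   20.276      2.942
D          16   17.168      0.079
Sum = 4.68

4.68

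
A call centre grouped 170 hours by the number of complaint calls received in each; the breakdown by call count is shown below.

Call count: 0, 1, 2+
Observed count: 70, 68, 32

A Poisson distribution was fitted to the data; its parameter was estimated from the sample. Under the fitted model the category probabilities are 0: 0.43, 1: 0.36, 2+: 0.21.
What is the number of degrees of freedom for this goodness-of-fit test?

1

There are k = 3 categories and 1 parameter estimated from the data, so df = 3 − 1 − 1 = 1.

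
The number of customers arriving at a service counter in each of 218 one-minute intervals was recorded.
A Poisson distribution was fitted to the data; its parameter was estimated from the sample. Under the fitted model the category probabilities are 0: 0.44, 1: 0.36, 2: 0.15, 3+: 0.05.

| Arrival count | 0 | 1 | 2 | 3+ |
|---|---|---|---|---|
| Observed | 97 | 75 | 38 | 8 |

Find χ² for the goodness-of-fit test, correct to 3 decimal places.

1.797

Expected counts E_i = n·p_i: 218×0.44 = 95.92, 218×0.36 = 78.48, 218×0.15 = 32.7, 218×0.05 = 10.9.
χ² = (97−95.92)²/95.92 + (75−78.48)²/78.48 + (38−32.7)²/32.7 + (8−10.9)²/10.9
   = 0.0122 + 0.1543 + 0.8590 + 0.7716
Sum = 1.797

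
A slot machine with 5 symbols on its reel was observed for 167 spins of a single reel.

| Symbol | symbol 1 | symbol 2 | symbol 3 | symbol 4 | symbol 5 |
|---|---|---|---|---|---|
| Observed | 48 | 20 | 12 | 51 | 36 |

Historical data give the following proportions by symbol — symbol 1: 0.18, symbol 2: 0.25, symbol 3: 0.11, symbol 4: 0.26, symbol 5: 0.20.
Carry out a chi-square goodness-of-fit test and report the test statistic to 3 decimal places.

Expected counts E_i = n·p_i: 167×0.18 = 30.06, 167×0.25 = 41.75, 167×0.11 = 18.37, 167×0.26 = 43.42, 167×0.20 = 33.4.
χ² = (48−30.06)²/30.06 + (20−41.75)²/41.75 + (12−18.37)²/18.37 + (51−43.42)²/43.42 + (36−33.4)²/33.4
   = 10.7067 + 11.3308 + 2.2089 + 1.3233 + 0.2024
Sum = 25.772

25.772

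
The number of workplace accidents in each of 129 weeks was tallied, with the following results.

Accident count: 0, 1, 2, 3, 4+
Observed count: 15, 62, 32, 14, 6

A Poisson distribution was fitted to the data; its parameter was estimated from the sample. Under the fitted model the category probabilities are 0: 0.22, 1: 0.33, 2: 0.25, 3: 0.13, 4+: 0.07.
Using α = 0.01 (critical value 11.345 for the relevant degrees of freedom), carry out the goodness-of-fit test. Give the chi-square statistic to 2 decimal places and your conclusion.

16.65; reject

Expected counts E_i = n·p_i: 129×0.22 = 28.38, 129×0.33 = 42.57, 129×0.25 = 32.25, 129×0.13 = 16.77, 129×0.07 = 9.03.
χ² = (15−28.38)²/28.38 + (62−42.57)²/42.57 + (32−32.25)²/32.25 + (14−16.77)²/16.77 + (6−9.03)²/9.03
   = 6.308 + 8.868 + 0.002 + 0.458 + 1.017
Sum = 16.65
df = 3. Since 16.65 > 11.345, we reject H₀.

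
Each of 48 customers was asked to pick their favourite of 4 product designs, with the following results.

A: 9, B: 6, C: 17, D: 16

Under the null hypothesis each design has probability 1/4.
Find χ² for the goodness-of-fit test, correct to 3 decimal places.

7.167

Under H₀ each category has probability 1/4, so each expected count is 48/4 = 12.
cat         O        E   (O−E)²/E
A           9       12     0.7500
B           6       12     3.0000
C          17       12     2.0833
D          16       12     1.3333
Sum = 7.167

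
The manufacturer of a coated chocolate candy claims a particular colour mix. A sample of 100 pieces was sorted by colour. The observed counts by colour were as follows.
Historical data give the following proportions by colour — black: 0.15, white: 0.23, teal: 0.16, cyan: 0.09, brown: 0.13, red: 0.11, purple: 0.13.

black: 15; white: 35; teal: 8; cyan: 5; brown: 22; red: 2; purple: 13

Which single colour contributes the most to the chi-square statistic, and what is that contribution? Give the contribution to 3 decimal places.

Expected counts E_i = n·p_i: 100×0.15 = 15, 100×0.23 = 23, 100×0.16 = 16, 100×0.09 = 9, 100×0.13 = 13, 100×0.11 = 11, 100×0.13 = 13.
black: (15 − 15)²/15 = 0/15 = 0.0000
white: (35 − 23)²/23 = 144/23 = 6.2609
teal: (8 − 16)²/16 = 64/16 = 4.0000
cyan: (5 − 9)²/9 = 16/9 = 1.7778
brown: (22 − 13)²/13 = 81/13 = 6.2308
red: (2 − 11)²/11 = 81/11 = 7.3636
purple: (13 − 13)²/13 = 0/13 = 0.0000
The largest term is for red: 7.364.

red, 7.364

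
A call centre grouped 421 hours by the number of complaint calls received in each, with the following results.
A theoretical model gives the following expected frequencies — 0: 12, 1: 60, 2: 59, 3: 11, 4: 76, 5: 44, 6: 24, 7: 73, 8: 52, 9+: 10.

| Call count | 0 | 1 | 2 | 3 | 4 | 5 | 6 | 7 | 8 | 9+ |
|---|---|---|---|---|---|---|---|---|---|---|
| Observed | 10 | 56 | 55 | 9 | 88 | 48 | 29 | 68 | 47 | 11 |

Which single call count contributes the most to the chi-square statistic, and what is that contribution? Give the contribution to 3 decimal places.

4, 1.895

χ² = (10−12)²/12 + (56−60)²/60 + (55−59)²/59 + (9−11)²/11 + (88−76)²/76 + (48−44)²/44 + (29−24)²/24 + (68−73)²/73 + (47−52)²/52 + (11−10)²/10
   = 0.3333 + 0.2667 + 0.2712 + 0.3636 + 1.8947 + 0.3636 + 1.0417 + 0.3425 + 0.4808 + 0.1000
The largest term is for 4: 1.895.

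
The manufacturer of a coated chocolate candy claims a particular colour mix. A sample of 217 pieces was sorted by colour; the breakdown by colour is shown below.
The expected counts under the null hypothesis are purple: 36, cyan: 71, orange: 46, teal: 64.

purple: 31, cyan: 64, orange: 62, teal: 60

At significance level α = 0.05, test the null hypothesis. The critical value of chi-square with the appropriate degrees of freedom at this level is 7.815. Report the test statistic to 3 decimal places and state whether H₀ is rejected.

7.200; do not reject

cat         O        E   (O−E)²/E
purple     31       36     0.6944
cyan       64       71     0.6901
orange     62       46     5.5652
teal       60       64     0.2500
Sum = 7.200
df = 3. Since 7.200 < 7.815, we do not reject H₀.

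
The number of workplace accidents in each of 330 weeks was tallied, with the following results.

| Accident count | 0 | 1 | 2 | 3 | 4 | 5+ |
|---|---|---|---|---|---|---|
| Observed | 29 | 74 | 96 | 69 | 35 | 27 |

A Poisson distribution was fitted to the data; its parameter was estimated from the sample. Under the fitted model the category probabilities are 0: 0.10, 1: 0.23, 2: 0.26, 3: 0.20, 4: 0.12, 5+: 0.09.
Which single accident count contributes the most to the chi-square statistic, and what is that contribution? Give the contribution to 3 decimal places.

Expected counts E_i = n·p_i: 330×0.10 = 33, 330×0.23 = 75.9, 330×0.26 = 85.8, 330×0.20 = 66, 330×0.12 = 39.6, 330×0.09 = 29.7.
χ² = (29−33)²/33 + (74−75.9)²/75.9 + (96−85.8)²/85.8 + (69−66)²/66 + (35−39.6)²/39.6 + (27−29.7)²/29.7
   = 0.4848 + 0.0476 + 1.2126 + 0.1364 + 0.5343 + 0.2455
The largest term is for 2: 1.213.

2, 1.213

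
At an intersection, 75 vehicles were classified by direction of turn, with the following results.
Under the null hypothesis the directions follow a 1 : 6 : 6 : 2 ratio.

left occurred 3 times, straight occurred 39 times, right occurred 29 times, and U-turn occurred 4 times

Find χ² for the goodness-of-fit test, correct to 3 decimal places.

Ratio total = 15. Expected counts: 75×1/15 = 5, 75×6/15 = 30, 75×6/15 = 30, 75×2/15 = 10.
χ² = (3−5)²/5 + (39−30)²/30 + (29−30)²/30 + (4−10)²/10
   = 0.8000 + 2.7000 + 0.0333 + 3.6000
Sum = 7.133

7.133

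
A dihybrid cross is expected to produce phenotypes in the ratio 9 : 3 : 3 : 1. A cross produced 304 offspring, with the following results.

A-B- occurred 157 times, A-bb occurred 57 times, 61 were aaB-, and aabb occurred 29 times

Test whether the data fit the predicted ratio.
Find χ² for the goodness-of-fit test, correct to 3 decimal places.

Ratio total = 16. Expected counts: 304×9/16 = 171, 304×3/16 = 57, 304×3/16 = 57, 304×1/16 = 19.
χ² = (157−171)²/171 + (57−57)²/57 + (61−57)²/57 + (29−19)²/19
   = 1.1462 + 0.0000 + 0.2807 + 5.2632
Sum = 6.690

6.690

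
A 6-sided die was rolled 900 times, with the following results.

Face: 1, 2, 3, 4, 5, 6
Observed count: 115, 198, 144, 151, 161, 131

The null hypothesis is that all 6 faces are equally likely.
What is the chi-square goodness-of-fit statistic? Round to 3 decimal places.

Under H₀ each category has probability 1/6, so each expected count is 900/6 = 150.
1: (115 − 150)²/150 = 1225/150 = 8.1667
2: (198 − 150)²/150 = 2304/150 = 15.3600
3: (144 − 150)²/150 = 36/150 = 0.2400
4: (151 − 150)²/150 = 1/150 = 0.0067
5: (161 − 150)²/150 = 121/150 = 0.8067
6: (131 − 150)²/150 = 361/150 = 2.4067
Sum = 26.987

26.987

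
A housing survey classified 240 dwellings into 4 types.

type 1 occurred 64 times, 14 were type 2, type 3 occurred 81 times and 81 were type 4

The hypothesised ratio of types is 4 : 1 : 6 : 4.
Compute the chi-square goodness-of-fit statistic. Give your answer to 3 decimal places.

Ratio total = 15. Expected counts: 240×4/15 = 64, 240×1/15 = 16, 240×6/15 = 96, 240×4/15 = 64.
type 1: (64 − 64)²/64 = 0/64 = 0.0000
type 2: (14 − 16)²/16 = 4/16 = 0.2500
type 3: (81 − 96)²/96 = 225/96 = 2.3438
type 4: (81 − 64)²/64 = 289/64 = 4.5156
Sum = 7.109

7.109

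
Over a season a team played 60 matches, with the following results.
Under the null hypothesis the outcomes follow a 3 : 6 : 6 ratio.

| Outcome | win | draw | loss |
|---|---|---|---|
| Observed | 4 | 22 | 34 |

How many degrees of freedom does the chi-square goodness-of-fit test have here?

There are k = 3 categories and no parameters were estimated from the data, so df = 3 − 1 = 2.

2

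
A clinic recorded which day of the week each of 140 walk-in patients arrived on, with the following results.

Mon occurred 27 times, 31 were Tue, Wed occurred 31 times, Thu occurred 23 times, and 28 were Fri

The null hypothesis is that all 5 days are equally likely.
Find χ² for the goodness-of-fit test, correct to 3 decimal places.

Expected count for each of the 5 categories: 140/5 = 28.
cat         O        E   (O−E)²/E
Mon        27       28     0.0357
Tue        31       28     0.3214
Wed        31       28     0.3214
Thu        23       28     0.8929
Fri        28       28     0.0000
Sum = 1.571

1.571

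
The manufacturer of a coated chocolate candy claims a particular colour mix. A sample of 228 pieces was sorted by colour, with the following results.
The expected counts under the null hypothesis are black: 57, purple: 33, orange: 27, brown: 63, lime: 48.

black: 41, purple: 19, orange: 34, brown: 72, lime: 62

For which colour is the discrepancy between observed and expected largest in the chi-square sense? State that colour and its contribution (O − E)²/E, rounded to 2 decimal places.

purple, 5.94

black: (41 − 57)²/57 = 256/57 = 4.491
purple: (19 − 33)²/33 = 196/33 = 5.939
orange: (34 − 27)²/27 = 49/27 = 1.815
brown: (72 − 63)²/63 = 81/63 = 1.286
lime: (62 − 48)²/48 = 196/48 = 4.083
The largest term is for purple: 5.94.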